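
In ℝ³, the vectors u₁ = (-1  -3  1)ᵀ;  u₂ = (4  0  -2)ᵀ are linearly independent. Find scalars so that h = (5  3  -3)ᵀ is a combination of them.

h = -u₁ + u₂

Solve the system with u₁, u₂ as columns and h as the right-hand side.
The system has the unique solution (c₁, c₂) = (-1, 1).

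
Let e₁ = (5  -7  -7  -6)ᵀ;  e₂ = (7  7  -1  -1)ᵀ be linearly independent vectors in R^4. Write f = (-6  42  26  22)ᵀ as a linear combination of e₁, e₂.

f = -4e₁ + 2e₂

Solve the system with e₁, e₂ as columns and f as the right-hand side.
The system has the unique solution (α₁, α₂) = (-4, 2).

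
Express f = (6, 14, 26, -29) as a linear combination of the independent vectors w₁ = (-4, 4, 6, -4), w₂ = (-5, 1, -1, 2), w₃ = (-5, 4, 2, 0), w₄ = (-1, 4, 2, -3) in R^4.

Set up the augmented matrix [w₁ | w₂ | w₃ | w₄ | f] and row-reduce.
Row-reducing the augmented matrix gives the unique coefficients (α₁, …, α₄) = (4, -2, -3, 3).

f = 4w₁ - 2w₂ - 3w₃ + 3w₄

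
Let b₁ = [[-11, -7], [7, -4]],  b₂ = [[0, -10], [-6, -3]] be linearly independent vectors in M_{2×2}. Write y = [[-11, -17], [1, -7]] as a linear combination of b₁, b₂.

y = b₁ + b₂

Identify each element with its coordinate vector in ℝ⁴ via {E₁₁, E₁₂, E₂₁, E₂₂}.
Since b₁, b₂ are independent, the coefficients expressing y are uniquely determined by a linear system.
Back-substitution yields (α₁, α₂) = (1, 1).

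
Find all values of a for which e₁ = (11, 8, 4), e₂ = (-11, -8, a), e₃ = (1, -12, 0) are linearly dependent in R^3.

The set is linearly dependent precisely when det[e₁; e₂; e₃] = 0.
Cofactor expansion gives det = 140*a + 560.
Solving 140*a + 560 = 0 yields a = -4.

a = -4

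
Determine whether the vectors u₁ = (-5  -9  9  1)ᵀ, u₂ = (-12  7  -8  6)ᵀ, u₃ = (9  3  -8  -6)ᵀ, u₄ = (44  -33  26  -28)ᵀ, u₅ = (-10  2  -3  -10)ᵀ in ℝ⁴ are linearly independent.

There are 5 vectors in a 4-dimensional space, so they cannot be linearly independent.

linearly dependent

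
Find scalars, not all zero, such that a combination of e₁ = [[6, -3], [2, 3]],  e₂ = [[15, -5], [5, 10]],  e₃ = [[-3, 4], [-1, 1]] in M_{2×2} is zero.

Pass to coordinate vectors relative to the basis {E₁₁, E₁₂, E₂₁, E₂₂}.
Write the vectors as columns of a matrix and find a nonzero vector in its null space.
One solution (up to scaling) is (3, -1, 1).

3e₁ - e₂ + e₃ = 0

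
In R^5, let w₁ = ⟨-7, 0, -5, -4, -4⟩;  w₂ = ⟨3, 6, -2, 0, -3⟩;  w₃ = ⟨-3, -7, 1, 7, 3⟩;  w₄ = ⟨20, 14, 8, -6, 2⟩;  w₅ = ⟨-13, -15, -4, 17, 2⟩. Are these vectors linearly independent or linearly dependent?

The matrix [w₁|w₂|w₃|w₄|w₅] has determinant 0.
A zero determinant means the columns are linearly dependent.
Indeed 2w₁ + 2w₃ + w₄ = 0.

linearly dependent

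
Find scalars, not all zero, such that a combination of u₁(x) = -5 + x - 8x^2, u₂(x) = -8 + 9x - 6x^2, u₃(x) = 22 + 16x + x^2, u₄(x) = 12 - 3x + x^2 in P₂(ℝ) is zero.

2u₁ - 3u₂ + u₃ - 3u₄ = 0

Take coordinates with respect to {1, x, x^2}.
Solve the homogeneous system with u₁, u₂, u₃, u₄ as columns by row-reducing the coefficient matrix.
The free variable yields coefficients (2, -3, 1, -3) (any nonzero multiple also works).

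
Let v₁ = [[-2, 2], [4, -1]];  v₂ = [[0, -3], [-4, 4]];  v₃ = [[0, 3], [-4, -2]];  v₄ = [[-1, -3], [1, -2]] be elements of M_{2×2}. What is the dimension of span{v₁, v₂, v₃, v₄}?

dim = 4

Use coordinates relative to {E₁₁, E₁₂, E₂₁, E₂₂}.
Row-reduce the 4×4 matrix with these as rows.
Exactly 4 pivots survive; hence the rank is 4.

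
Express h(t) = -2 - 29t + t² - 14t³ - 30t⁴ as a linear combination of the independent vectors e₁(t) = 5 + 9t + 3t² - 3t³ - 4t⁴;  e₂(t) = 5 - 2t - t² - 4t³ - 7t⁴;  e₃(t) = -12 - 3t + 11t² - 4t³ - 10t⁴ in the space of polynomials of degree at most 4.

h = -2e₁ + 4e₂ + e₃

Identify each element with its coordinate vector in ℝ⁵ via {1, t, …, t⁴}.
Since e₁, e₂, e₃ are independent, the coefficients expressing h are uniquely determined by a linear system.
Row-reducing the augmented matrix gives the unique coefficients (α₁, α₂, α₃) = (-2, 4, 1).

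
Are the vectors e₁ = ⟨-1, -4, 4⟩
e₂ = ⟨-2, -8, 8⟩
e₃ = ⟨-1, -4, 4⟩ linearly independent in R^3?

Place the vectors as rows of a 3×3 matrix and reduce to echelon form.
The reduction yields 1 nonzero row, so the rank is 1.
Since rank 1 < 3, the set is linearly dependent.
Indeed 2e₁ - e₂ = 0.

linearly dependent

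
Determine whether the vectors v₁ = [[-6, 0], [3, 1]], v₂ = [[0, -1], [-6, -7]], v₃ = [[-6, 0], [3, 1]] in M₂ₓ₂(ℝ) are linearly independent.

linearly dependent

Take coordinates with respect to the standard basis {E₁₁, E₁₂, E₂₁, E₂₂}.
Two of the vectors are equal, giving an immediate dependence.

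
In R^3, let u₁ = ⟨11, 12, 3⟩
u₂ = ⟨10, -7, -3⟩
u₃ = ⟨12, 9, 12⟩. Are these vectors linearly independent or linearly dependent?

linearly independent

Place the vectors as rows of a 3×3 matrix and reduce to echelon form.
The reduction yields 3 nonzero rows, so the rank is 3.
Since rank = 3 (the number of vectors), the set is linearly independent.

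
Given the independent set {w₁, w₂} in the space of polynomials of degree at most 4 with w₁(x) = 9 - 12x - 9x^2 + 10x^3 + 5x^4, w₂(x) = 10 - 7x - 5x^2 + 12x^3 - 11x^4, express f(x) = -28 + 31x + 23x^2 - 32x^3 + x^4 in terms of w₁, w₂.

f = -2w₁ - w₂

Take coordinate vectors relative to {1, x, …, x^4}.
Solve the system with w₁, w₂ as columns and f as the right-hand side.
The system has the unique solution (α₁, α₂) = (-2, -1).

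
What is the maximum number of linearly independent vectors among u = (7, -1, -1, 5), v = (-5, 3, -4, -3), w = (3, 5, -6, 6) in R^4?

Put the 4×3 matrix [u|v|w] into echelon form.
Reduction leaves 3 leading entries, giving rank 3.

3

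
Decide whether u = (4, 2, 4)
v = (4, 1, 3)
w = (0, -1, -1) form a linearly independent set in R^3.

linearly dependent

Form the 3×3 matrix with these as columns; its determinant is 0.
A zero determinant means the columns are linearly dependent.
Indeed u - v + w = 0.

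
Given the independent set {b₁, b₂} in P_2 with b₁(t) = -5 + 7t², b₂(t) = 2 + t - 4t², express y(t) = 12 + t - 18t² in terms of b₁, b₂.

Identify each element with its coordinate vector in ℝ³ via {1, t, t²}.
Solve the system with b₁, b₂ as columns and y as the right-hand side.
Row-reducing the augmented matrix gives the unique coefficients (α₁, α₂) = (-2, 1).

y = -2b₁ + b₂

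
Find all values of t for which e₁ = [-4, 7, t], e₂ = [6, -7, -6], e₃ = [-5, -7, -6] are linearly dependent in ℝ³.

t = 6

The vectors are dependent exactly when the determinant of the matrix with rows e₁, e₂, e₃ vanishes.
Cofactor expansion gives det = 462 - 77*t.
Setting this to zero gives t = 6.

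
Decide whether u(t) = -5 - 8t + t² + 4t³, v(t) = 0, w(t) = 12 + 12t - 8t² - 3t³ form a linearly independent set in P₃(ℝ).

linearly dependent

Write each element as a coordinate vector in ℝ⁴ using {1, t, …, t³}.
One of the vectors is the zero vector, so the set is linearly dependent.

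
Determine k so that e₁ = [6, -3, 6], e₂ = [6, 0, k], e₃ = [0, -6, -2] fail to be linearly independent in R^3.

The set is linearly dependent precisely when det[e₁; e₂; e₃] = 0.
Expanding, det = 36*k - 252.
Setting this to zero gives k = 7.

k = 7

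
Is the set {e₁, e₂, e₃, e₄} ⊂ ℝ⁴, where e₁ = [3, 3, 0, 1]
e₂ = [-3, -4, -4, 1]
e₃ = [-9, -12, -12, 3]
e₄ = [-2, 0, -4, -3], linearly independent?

One vector is a scalar multiple of another, so the set is dependent.

linearly dependent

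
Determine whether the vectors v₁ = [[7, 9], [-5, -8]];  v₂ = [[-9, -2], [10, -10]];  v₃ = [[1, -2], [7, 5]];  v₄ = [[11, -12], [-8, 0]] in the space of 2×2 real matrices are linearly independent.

Take coordinates with respect to the standard basis {E₁₁, E₁₂, E₂₁, E₂₂}.
Form the 4×4 matrix with these as columns; its determinant is -25130.
A nonzero determinant means the columns are linearly independent.

linearly independent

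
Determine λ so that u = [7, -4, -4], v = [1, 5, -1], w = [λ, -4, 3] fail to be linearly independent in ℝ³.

λ = -35/8

The vectors are dependent exactly when the determinant of the matrix with rows u, v, w vanishes.
Cofactor expansion gives det = 24*λ + 105.
Solving 24*λ + 105 = 0 yields λ = -35/8.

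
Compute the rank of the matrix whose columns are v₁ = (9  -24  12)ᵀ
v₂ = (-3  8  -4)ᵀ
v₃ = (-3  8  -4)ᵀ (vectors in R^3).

1

Row-reduce the 3×3 matrix with these as rows.
Exactly 1 pivot survives; hence the rank is 1.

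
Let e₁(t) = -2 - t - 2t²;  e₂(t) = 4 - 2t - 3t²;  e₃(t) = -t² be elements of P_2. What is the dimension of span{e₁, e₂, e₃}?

Represent each element by its coordinate vector in ℝ³.
Form the matrix with e₁, e₂, e₃ as columns and reduce.
There are 3 pivot columns, so rank = 3.

dim = 3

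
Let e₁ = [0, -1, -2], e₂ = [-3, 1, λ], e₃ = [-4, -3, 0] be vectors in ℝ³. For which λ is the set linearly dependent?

Dependence holds iff the 3×3 matrix [e₁ e₂ e₃] is singular.
The determinant works out to 4*λ - 26.
This vanishes exactly when λ = 13/2.

λ = 13/2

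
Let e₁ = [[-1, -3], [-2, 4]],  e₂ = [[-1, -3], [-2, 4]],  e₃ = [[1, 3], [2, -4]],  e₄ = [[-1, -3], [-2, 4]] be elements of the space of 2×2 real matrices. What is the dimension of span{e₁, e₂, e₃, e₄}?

Pass to coordinate vectors with respect to the basis {E₁₁, E₁₂, E₂₁, E₂₂}.
Apply Gaussian elimination to the matrix whose rows are e₁, e₂, e₃, e₄.
Reduction leaves 1 leading entry, giving rank 1.

1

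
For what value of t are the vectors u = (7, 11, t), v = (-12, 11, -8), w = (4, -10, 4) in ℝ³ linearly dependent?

The set is linearly dependent precisely when det[u; v; w] = 0.
Cofactor expansion gives det = 76*t - 76.
Solving 76*t - 76 = 0 yields t = 1.

t = 1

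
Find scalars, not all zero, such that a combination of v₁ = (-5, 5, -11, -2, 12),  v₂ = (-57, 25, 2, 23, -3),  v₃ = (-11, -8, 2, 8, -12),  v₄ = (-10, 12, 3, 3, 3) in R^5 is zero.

v₁ - v₂ + 2v₃ + 3v₄ = 0

Solve the homogeneous system with v₁, v₂, v₃, v₄ as columns by row-reducing the coefficient matrix.
The free variable yields coefficients (1, -1, 2, 3) (any nonzero multiple also works).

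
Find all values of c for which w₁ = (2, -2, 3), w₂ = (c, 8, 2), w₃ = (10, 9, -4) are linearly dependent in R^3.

Dependence holds iff the 3×3 matrix [w₁ w₂ w₃] is singular.
The determinant works out to 19*c - 380.
This vanishes exactly when c = 20.

c = 20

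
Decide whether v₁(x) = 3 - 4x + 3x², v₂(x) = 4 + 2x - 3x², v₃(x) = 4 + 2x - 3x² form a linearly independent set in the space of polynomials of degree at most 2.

linearly dependent

Write each element as a coordinate vector in ℝ³ using {1, x, x²}.
Place the vectors as rows of a 3×3 matrix and reduce to echelon form.
The reduction yields 2 nonzero rows, so the rank is 2.
Since rank 2 < 3, the set is linearly dependent.
Indeed v₂ - v₃ = 0.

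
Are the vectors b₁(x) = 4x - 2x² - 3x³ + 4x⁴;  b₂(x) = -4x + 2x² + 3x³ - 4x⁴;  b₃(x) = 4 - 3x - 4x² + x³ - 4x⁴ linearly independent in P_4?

Take coordinates with respect to the standard basis {1, x, …, x⁴}.
Row-reduce the matrix whose columns are b₁, b₂, b₃.
The reduction yields 2 nonzero rows, so the rank is 2.
Since rank 2 < 3, the set is linearly dependent.
Indeed b₁ + b₂ = 0.

linearly dependent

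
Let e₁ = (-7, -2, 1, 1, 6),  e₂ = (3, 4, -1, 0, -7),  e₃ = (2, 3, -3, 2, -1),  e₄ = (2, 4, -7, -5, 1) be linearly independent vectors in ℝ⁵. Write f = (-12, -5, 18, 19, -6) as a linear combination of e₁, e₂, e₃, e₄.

Write f = α₁e₁ + … + α₄e₄ and equate components.
The system has the unique solution (α₁, …, α₄) = (2, 2, 1, -3).

f = 2e₁ + 2e₂ + e₃ - 3e₄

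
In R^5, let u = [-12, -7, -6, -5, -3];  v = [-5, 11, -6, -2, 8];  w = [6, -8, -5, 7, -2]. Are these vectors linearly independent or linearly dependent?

linearly independent

Place the vectors as rows of a 3×5 matrix and reduce to echelon form.
The reduction yields 3 nonzero rows, so the rank is 3.
Since rank = 3 (the number of vectors), the set is linearly independent.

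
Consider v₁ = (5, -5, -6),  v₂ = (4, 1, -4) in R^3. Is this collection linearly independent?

linearly independent

Row-reduce the matrix whose columns are v₁, v₂.
The reduction yields 2 nonzero rows, so the rank is 2.
Since rank = 2 (the number of vectors), the set is linearly independent.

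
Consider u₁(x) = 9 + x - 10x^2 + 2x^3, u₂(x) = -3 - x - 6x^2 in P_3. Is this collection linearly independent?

Take coordinates with respect to the standard basis {1, x, …, x^3}.
Place the vectors as rows of a 2×4 matrix and reduce to echelon form.
The reduction yields 2 nonzero rows, so the rank is 2.
Since rank = 2 (the number of vectors), the set is linearly independent.

linearly independent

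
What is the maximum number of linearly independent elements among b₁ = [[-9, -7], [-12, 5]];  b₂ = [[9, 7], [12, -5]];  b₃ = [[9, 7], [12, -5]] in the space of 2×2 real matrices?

Represent each element by its coordinate vector in ℝ⁴.
Form the matrix with b₁, b₂, b₃ as columns and reduce.
Reduction leaves 1 leading entry, giving rank 1.

1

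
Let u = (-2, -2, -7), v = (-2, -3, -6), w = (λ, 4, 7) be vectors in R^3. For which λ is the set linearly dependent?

λ = 22/9

The vectors are dependent exactly when the determinant of the matrix with rows u, v, w vanishes.
Cofactor expansion gives det = 22 - 9*λ.
Solving 22 - 9*λ = 0 yields λ = 22/9.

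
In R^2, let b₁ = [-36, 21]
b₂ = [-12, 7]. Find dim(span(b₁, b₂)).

1

Put the 2×2 matrix [b₁|b₂] into echelon form.
The echelon form has 1 nonzero row, so the rank is 1.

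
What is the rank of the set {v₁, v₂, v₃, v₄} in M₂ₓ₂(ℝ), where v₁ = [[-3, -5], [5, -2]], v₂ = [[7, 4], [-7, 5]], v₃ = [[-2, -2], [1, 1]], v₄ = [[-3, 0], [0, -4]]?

4

Use coordinates relative to {E₁₁, E₁₂, E₂₁, E₂₂}.
Put the 4×4 matrix [v₁|v₂|v₃|v₄] into echelon form.
Exactly 4 pivots survive; hence the rank is 4.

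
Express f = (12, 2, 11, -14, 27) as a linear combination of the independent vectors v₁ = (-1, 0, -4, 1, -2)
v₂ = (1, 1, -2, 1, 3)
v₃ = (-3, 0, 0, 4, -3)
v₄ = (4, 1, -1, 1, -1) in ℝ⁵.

Since v₁, v₂, v₃, v₄ are independent, the coefficients expressing f are uniquely determined by a linear system.
Back-substitution yields (a₁, …, a₄) = (-4, 3, -3, -1).

f = -4v₁ + 3v₂ - 3v₃ - v₄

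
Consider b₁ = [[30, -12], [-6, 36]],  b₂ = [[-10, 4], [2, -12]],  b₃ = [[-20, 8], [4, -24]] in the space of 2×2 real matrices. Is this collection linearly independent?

Take coordinates with respect to the standard basis {E₁₁, E₁₂, E₂₁, E₂₂}.
Place the vectors as rows of a 3×4 matrix and reduce to echelon form.
The reduction yields 1 nonzero row, so the rank is 1.
Since rank 1 < 3, the set is linearly dependent.
Indeed b₁ + 3b₂ = 0.

linearly dependent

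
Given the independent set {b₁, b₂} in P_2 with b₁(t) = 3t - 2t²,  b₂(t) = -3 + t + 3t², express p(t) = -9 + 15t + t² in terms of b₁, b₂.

Identify each element with its coordinate vector in ℝ³ via {1, t, t²}.
Solve the system with b₁, b₂ as columns and p as the right-hand side.
The system has the unique solution (α₁, α₂) = (4, 3).

p = 4b₁ + 3b₂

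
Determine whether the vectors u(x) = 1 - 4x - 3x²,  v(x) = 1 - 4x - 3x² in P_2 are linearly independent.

linearly dependent

Take coordinates with respect to the standard basis {1, x, x²}.
Two of the vectors are equal, giving an immediate dependence.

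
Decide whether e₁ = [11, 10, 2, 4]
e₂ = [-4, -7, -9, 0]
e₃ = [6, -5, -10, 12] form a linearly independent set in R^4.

Place the vectors as rows of a 3×4 matrix and reduce to echelon form.
The reduction yields 3 nonzero rows, so the rank is 3.
Since rank = 3 (the number of vectors), the set is linearly independent.

linearly independent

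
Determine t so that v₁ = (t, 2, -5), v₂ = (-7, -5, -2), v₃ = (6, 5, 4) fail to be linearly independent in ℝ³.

Dependence holds iff the 3×3 matrix [v₁ v₂ v₃] is singular.
Expanding, det = 57 - 10*t.
This vanishes exactly when t = 57/10.

t = 57/10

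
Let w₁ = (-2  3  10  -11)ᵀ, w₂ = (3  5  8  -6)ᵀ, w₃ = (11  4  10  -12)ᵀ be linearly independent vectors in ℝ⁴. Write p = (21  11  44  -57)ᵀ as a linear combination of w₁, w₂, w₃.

p = 3w₁ - 2w₂ + 3w₃

Set up the augmented matrix [w₁ | w₂ | w₃ | p] and row-reduce.
Back-substitution yields (α₁, α₂, α₃) = (3, -2, 3).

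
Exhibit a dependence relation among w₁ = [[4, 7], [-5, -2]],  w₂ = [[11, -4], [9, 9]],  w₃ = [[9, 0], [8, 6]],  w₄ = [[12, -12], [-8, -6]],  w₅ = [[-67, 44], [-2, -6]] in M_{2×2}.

Pass to coordinate vectors relative to the basis {E₁₁, E₁₂, E₂₁, E₂₂}.
Write the vectors as columns of a matrix and find a nonzero vector in its null space.
A generator of the null space is (0, 2, 1, 3, 1).

2w₂ + w₃ + 3w₄ + w₅ = 0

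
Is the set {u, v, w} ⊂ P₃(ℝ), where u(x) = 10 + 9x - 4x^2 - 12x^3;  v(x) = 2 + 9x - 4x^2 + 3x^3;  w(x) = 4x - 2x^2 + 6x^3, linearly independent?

linearly independent

Write each element as a coordinate vector in ℝ⁴ using {1, x, …, x^3}.
Place the vectors as rows of a 3×4 matrix and reduce to echelon form.
The reduction yields 3 nonzero rows, so the rank is 3.
Since rank = 3 (the number of vectors), the set is linearly independent.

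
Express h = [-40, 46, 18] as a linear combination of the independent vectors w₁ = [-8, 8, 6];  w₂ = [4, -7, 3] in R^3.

h = 4w₁ - 2w₂

Set up the augmented matrix [w₁ | w₂ | h] and row-reduce.
Row-reducing the augmented matrix gives the unique coefficients (a₁, a₂) = (4, -2).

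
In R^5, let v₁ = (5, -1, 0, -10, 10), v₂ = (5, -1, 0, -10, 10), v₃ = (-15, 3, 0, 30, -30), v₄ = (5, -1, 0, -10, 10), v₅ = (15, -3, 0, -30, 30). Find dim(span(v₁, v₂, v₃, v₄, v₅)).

Apply Gaussian elimination to the matrix whose rows are v₁, v₂, v₃, v₄, v₅.
The echelon form has 1 nonzero row, so the rank is 1.

1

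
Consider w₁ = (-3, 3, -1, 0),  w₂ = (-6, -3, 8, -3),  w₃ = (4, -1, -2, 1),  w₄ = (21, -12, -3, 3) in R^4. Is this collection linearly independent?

linearly dependent

Row-reduce the matrix whose columns are w₁, w₂, w₃, w₄.
The reduction yields 2 nonzero rows, so the rank is 2.
Since rank 2 < 4, the set is linearly dependent.
Indeed 2w₁ + w₂ + 3w₃ = 0.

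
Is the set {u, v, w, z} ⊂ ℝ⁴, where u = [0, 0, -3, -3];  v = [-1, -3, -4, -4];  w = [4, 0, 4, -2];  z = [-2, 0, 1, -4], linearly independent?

The matrix [u|v|w|z] has determinant 288.
A nonzero determinant means the columns are linearly independent.

linearly independent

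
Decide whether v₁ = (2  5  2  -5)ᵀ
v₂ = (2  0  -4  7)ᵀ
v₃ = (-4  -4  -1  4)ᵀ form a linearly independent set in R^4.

Place the vectors as rows of a 3×4 matrix and reduce to echelon form.
The reduction yields 3 nonzero rows, so the rank is 3.
Since rank = 3 (the number of vectors), the set is linearly independent.

linearly independent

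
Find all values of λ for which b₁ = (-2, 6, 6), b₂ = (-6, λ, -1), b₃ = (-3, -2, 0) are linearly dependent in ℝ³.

Place the vectors as rows of a 3×3 matrix; dependence ⇔ determinant zero.
Expanding, det = 18*λ + 94.
This vanishes exactly when λ = -47/9.

λ = -47/9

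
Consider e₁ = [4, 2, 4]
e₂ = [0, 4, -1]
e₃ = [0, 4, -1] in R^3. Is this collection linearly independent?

Two of the vectors are equal, giving an immediate dependence.

linearly dependent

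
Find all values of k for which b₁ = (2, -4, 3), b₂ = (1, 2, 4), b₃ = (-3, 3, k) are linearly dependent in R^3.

k = -51/8

The vectors are dependent exactly when the determinant of the matrix with rows b₁, b₂, b₃ vanishes.
Expanding, det = 8*k + 51.
This vanishes exactly when k = -51/8.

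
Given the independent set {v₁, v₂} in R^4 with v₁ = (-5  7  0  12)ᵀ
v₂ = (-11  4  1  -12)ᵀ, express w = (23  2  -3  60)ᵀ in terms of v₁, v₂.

Solve the system with v₁, v₂ as columns and w as the right-hand side.
Row-reducing the augmented matrix gives the unique coefficients (a₁, a₂) = (2, -3).

w = 2v₁ - 3v₂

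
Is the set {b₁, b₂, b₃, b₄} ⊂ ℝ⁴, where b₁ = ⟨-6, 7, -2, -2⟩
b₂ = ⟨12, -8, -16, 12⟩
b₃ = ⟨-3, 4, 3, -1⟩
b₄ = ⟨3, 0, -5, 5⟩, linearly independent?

linearly dependent

Form the 4×4 matrix with these as columns; its determinant is 0.
A zero determinant means the columns are linearly dependent.
Indeed b₂ + 2b₃ - 2b₄ = 0.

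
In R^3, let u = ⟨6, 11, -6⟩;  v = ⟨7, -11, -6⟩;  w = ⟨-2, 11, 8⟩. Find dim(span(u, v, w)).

Row-reduce the 3×3 matrix with these as rows.
Reduction leaves 3 leading entries, giving rank 3.

dim = 3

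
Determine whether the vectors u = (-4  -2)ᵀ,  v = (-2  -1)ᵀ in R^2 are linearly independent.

linearly dependent

One vector is a scalar multiple of another, so the set is dependent.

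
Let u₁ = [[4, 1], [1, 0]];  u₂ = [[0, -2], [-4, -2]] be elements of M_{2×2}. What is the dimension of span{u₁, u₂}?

dim = 2

Represent each element by its coordinate vector in ℝ⁴.
Apply Gaussian elimination to the matrix whose rows are u₁, u₂.
Reduction leaves 2 leading entries, giving rank 2.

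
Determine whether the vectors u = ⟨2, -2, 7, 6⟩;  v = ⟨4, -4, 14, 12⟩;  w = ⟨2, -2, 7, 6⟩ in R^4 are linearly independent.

One vector is a scalar multiple of another, so the set is dependent.

linearly dependent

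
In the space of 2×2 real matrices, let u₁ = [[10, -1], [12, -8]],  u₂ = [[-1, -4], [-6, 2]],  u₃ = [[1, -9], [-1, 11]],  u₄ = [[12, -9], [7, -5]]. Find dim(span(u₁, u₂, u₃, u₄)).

dim = 4

Use coordinates relative to {E₁₁, E₁₂, E₂₁, E₂₂}.
Form the matrix with u₁, u₂, u₃, u₄ as columns and reduce.
There are 4 pivot columns, so rank = 4.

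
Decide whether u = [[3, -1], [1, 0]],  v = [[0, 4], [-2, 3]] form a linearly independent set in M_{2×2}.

linearly independent

Take coordinates with respect to the standard basis {E₁₁, E₁₂, E₂₁, E₂₂}.
Place the vectors as rows of a 2×4 matrix and reduce to echelon form.
The reduction yields 2 nonzero rows, so the rank is 2.
Since rank = 2 (the number of vectors), the set is linearly independent.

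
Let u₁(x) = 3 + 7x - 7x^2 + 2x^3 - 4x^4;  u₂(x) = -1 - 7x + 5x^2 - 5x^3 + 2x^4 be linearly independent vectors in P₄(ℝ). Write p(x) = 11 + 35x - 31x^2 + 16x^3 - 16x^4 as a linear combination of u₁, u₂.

Identify each element with its coordinate vector in ℝ⁵ via {1, x, …, x^4}.
Set up the augmented matrix [u₁ | u₂ | p] and row-reduce.
The system has the unique solution (α₁, α₂) = (3, -2).

p = 3u₁ - 2u₂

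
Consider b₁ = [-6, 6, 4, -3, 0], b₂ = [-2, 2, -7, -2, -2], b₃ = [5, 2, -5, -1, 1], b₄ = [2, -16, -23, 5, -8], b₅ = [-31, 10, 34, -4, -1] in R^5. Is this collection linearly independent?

linearly dependent

Form the 5×5 matrix with these as columns; its determinant is 0.
A zero determinant means the columns are linearly dependent.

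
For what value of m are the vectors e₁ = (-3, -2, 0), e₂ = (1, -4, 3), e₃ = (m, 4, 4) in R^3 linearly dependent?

m = 46/3

The vectors are dependent exactly when the determinant of the matrix with rows e₁, e₂, e₃ vanishes.
Expanding, det = 92 - 6*m.
Setting this to zero gives m = 46/3.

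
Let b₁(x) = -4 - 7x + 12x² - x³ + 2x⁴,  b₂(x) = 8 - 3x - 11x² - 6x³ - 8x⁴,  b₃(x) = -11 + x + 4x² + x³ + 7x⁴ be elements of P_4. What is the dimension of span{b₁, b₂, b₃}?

dim = 3

Pass to coordinate vectors with respect to the basis {1, x, …, x⁴}.
Row-reduce the 3×5 matrix with these as rows.
The echelon form has 3 nonzero rows, so the rank is 3.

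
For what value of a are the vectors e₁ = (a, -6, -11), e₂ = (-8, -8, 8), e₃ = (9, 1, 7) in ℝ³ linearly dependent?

Place the vectors as rows of a 3×3 matrix; dependence ⇔ determinant zero.
Expanding, det = -64*a - 1472.
This vanishes exactly when a = -23.

a = -23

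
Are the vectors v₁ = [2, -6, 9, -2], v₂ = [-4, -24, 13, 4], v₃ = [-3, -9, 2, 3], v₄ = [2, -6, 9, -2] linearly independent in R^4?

Two of the vectors are equal, giving an immediate dependence.

linearly dependent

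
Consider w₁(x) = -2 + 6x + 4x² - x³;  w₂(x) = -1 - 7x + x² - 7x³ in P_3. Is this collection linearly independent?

linearly independent

Write each element as a coordinate vector in ℝ⁴ using {1, x, …, x³}.
Row-reduce the matrix whose columns are w₁, w₂.
The reduction yields 2 nonzero rows, so the rank is 2.
Since rank = 2 (the number of vectors), the set is linearly independent.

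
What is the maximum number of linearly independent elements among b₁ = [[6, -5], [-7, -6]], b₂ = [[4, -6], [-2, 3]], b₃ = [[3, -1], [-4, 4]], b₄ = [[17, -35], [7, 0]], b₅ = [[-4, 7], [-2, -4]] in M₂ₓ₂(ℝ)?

4

Pass to coordinate vectors with respect to the basis {E₁₁, E₁₂, E₂₁, E₂₂}.
Apply Gaussian elimination to the matrix whose rows are b₁, b₂, b₃, b₄, b₅.
Exactly 4 pivots survive; hence the rank is 4.
(With 5 elements in a 4-dimensional space the rank is at most 4.)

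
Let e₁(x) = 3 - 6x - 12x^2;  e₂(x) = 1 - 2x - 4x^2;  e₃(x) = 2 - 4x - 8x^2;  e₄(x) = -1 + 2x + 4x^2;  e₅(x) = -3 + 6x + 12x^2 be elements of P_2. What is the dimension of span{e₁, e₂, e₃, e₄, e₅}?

Represent each element by its coordinate vector in ℝ³.
Row-reduce the 5×3 matrix with these as rows.
Reduction leaves 1 leading entry, giving rank 1.
(With 5 elements in a 3-dimensional space the rank is at most 3.)

dim = 1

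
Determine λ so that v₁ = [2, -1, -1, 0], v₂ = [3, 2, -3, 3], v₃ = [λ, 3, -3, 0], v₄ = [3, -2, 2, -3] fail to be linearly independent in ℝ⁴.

λ = 30

Dependence holds iff the 4×4 matrix [v₁ v₂ v₃ v₄] is singular.
The determinant works out to 90 - 3*λ.
Solving 90 - 3*λ = 0 yields λ = 30.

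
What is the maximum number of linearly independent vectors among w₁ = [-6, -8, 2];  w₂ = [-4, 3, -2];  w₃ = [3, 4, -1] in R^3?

Form the matrix with w₁, w₂, w₃ as columns and reduce.
The echelon form has 2 nonzero rows, so the rank is 2.

2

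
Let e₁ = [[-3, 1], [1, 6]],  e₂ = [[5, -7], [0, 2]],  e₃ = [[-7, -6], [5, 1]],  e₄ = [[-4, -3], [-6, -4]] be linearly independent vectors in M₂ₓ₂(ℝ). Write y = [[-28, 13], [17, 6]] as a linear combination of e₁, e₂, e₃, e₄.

y = e₁ - 3e₂ + 2e₃ - e₄

Identify each element with its coordinate vector in ℝ⁴ via {E₁₁, E₁₂, E₂₁, E₂₂}.
Since e₁, e₂, e₃, e₄ are independent, the coefficients expressing y are uniquely determined by a linear system.
Row-reducing the augmented matrix gives the unique coefficients (c₁, …, c₄) = (1, -3, 2, -1).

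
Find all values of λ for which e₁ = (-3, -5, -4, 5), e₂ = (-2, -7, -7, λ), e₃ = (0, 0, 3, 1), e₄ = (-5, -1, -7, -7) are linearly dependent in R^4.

λ = 19/2

The set is linearly dependent precisely when det[e₁; e₂; e₃; e₄] = 0.
Cofactor expansion gives det = 66*λ - 627.
Setting this to zero gives λ = 19/2.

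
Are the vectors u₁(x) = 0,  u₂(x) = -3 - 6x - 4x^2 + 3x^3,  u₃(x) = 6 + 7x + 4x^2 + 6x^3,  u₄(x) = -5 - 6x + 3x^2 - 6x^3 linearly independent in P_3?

linearly dependent

Write each element as a coordinate vector in ℝ⁴ using {1, x, …, x^3}.
One of the vectors is the zero vector, so the set is linearly dependent.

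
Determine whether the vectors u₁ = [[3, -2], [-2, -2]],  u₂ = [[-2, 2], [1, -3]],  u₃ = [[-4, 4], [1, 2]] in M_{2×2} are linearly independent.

Write each element as a coordinate vector in ℝ⁴ using {E₁₁, E₁₂, E₂₁, E₂₂}.
Row-reduce the matrix whose columns are u₁, u₂, u₃.
The reduction yields 3 nonzero rows, so the rank is 3.
Since rank = 3 (the number of vectors), the set is linearly independent.

linearly independent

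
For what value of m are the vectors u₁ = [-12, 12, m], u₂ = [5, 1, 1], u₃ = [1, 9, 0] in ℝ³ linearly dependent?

m = -30/11

The vectors are dependent exactly when the determinant of the matrix with rows u₁, u₂, u₃ vanishes.
Cofactor expansion gives det = 44*m + 120.
Setting this to zero gives m = -30/11.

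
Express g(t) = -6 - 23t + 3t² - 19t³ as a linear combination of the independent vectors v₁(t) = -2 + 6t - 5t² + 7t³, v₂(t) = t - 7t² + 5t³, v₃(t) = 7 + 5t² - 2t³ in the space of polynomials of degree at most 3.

g = -4v₁ + v₂ - 2v₃

Identify each element with its coordinate vector in ℝ⁴ via {1, t, …, t³}.
Solve the system with v₁, v₂, v₃ as columns and g as the right-hand side.
The system has the unique solution (α₁, α₂, α₃) = (-4, 1, -2).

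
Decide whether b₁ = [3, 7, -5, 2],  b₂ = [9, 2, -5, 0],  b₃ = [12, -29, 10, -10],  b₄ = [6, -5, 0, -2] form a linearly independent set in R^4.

linearly dependent

Place the vectors as rows of a 4×4 matrix and reduce to echelon form.
The reduction yields 2 nonzero rows, so the rank is 2.
Since rank 2 < 4, the set is linearly dependent.
Indeed 5b₁ - 3b₂ + b₃ = 0.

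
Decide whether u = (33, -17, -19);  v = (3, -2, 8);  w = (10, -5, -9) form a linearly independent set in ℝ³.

The matrix [u|v|w] has determinant 0.
A zero determinant means the columns are linearly dependent.

linearly dependent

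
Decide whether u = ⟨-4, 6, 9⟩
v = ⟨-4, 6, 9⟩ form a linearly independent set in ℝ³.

linearly dependent

Place the vectors as rows of a 2×3 matrix and reduce to echelon form.
The reduction yields 1 nonzero row, so the rank is 1.
Since rank 1 < 2, the set is linearly dependent.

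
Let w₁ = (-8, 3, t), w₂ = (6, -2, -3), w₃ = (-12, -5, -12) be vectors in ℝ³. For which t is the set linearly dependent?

Dependence holds iff the 3×3 matrix [w₁ w₂ w₃] is singular.
The determinant works out to 252 - 54*t.
Solving 252 - 54*t = 0 yields t = 14/3.

t = 14/3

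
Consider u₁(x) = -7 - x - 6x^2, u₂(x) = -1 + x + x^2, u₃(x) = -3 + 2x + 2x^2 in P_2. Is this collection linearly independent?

linearly independent

Take coordinates with respect to the standard basis {1, x, x^2}.
Form the 3×3 matrix with these as columns; its determinant is -5.
A nonzero determinant means the columns are linearly independent.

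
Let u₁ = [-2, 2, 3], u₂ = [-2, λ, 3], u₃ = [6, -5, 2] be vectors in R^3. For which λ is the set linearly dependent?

λ = 2

The set is linearly dependent precisely when det[u₁; u₂; u₃] = 0.
Cofactor expansion gives det = 44 - 22*λ.
Solving 44 - 22*λ = 0 yields λ = 2.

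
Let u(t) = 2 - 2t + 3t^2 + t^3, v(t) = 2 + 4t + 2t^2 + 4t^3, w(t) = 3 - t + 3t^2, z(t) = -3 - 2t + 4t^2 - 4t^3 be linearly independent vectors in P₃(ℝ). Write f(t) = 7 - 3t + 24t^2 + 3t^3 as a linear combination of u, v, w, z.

f = 3u + 2v + w + 2z

Identify each element with its coordinate vector in ℝ⁴ via {1, t, …, t^3}.
Set up the augmented matrix [u | v | w | z | f] and row-reduce.
Row-reducing the augmented matrix gives the unique coefficients (α₁, …, α₄) = (3, 2, 1, 2).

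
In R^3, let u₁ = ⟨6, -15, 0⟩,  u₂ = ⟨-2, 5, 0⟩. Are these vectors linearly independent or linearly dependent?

linearly dependent

One vector is a scalar multiple of another, so the set is dependent.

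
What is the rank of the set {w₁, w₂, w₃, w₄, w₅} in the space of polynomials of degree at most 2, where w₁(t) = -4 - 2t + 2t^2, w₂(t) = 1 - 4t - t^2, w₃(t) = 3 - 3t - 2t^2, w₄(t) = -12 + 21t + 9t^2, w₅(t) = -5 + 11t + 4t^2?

rank 2

Use coordinates relative to {1, t, t^2}.
Apply Gaussian elimination to the matrix whose rows are w₁, w₂, w₃, w₄, w₅.
Reduction leaves 2 leading entries, giving rank 2.
(With 5 elements in a 3-dimensional space the rank is at most 3.)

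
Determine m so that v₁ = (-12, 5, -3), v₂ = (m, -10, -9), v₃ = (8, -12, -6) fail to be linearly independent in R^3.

Place the vectors as rows of a 3×3 matrix; dependence ⇔ determinant zero.
Expanding, det = 66*m - 24.
Setting this to zero gives m = 4/11.

m = 4/11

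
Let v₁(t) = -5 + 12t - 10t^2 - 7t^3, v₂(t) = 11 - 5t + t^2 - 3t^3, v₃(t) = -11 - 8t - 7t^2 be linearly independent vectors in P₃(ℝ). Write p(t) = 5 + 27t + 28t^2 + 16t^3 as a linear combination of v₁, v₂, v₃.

Work in coordinates with respect to the standard basis {1, t, …, t^3}.
Solve the system with v₁, v₂, v₃ as columns and p as the right-hand side.
Row-reducing the augmented matrix gives the unique coefficients (c₁, c₂, c₃) = (-1, -3, -3).

p = -v₁ - 3v₂ - 3v₃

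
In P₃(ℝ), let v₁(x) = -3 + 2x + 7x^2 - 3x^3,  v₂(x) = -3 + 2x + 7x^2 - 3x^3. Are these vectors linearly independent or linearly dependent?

linearly dependent

Take coordinates with respect to the standard basis {1, x, …, x^3}.
Place the vectors as rows of a 2×4 matrix and reduce to echelon form.
The reduction yields 1 nonzero row, so the rank is 1.
Since rank 1 < 2, the set is linearly dependent.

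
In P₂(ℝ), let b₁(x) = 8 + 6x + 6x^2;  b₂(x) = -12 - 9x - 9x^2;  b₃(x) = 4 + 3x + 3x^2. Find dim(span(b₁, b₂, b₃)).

dim = 1

Represent each element by its coordinate vector in ℝ³.
Apply Gaussian elimination to the matrix whose rows are b₁, b₂, b₃.
Exactly 1 pivot survives; hence the rank is 1.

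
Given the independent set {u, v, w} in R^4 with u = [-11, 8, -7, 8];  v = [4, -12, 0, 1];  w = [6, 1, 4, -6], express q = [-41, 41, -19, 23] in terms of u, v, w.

Since u, v, w are independent, the coefficients expressing q are uniquely determined by a linear system.
Back-substitution yields (a₁, a₂, a₃) = (1, -3, -3).

q = u - 3v - 3w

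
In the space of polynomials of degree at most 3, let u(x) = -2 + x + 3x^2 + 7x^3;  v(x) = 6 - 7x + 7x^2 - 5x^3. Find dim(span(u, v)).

dim = 2

Pass to coordinate vectors with respect to the basis {1, x, …, x^3}.
Form the matrix with u, v as columns and reduce.
Exactly 2 pivots survive; hence the rank is 2.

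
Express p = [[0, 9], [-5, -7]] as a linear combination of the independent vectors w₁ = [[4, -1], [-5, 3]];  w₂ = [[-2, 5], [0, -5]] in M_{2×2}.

p = w₁ + 2w₂

Take coordinate vectors relative to {E₁₁, E₁₂, E₂₁, E₂₂}.
Since w₁, w₂ are independent, the coefficients expressing p are uniquely determined by a linear system.
The system has the unique solution (c₁, c₂) = (1, 2).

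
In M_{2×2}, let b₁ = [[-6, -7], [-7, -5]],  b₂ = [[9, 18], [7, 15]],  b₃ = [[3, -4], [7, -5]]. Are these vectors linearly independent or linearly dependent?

linearly dependent

Write each element as a coordinate vector in ℝ⁴ using {E₁₁, E₁₂, E₂₁, E₂₂}.
Row-reduce the matrix whose columns are b₁, b₂, b₃.
The reduction yields 2 nonzero rows, so the rank is 2.
Since rank 2 < 3, the set is linearly dependent.
Indeed 2b₁ + b₂ + b₃ = 0.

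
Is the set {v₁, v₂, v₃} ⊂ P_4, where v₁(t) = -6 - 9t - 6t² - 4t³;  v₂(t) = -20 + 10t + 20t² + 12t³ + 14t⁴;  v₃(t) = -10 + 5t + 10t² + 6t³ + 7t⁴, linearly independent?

Take coordinates with respect to the standard basis {1, t, …, t⁴}.
One vector is a scalar multiple of another, so the set is dependent.

linearly dependent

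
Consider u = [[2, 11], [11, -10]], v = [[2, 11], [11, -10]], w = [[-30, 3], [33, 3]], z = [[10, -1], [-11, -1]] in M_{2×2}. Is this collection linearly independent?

Write each element as a coordinate vector in ℝ⁴ using {E₁₁, E₁₂, E₂₁, E₂₂}.
Two of the vectors are equal, giving an immediate dependence.

linearly dependent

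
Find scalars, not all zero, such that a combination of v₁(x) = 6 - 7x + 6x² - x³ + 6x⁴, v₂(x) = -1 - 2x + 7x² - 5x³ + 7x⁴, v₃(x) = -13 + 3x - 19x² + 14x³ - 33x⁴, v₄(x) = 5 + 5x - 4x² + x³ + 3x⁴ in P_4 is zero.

Write each element as a vector in ℝ⁵ using {1, x, …, x⁴}.
Write the vectors as columns of a matrix and find a nonzero vector in its null space.
The free variable yields coefficients (1, 3, 1, 2) (any nonzero multiple also works).

v₁ + 3v₂ + v₃ + 2v₄ = 0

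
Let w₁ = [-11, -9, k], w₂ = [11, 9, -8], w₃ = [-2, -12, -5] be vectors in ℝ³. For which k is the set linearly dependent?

The set is linearly dependent precisely when det[w₁; w₂; w₃] = 0.
The determinant works out to 912 - 114*k.
This vanishes exactly when k = 8.

k = 8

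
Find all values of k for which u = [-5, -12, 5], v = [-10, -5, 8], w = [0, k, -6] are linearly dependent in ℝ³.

Dependence holds iff the 3×3 matrix [u v w] is singular.
Expanding, det = 570 - 10*k.
This vanishes exactly when k = 57.

k = 57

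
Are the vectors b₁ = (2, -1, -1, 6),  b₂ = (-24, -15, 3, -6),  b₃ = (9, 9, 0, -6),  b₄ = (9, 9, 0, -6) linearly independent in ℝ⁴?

Place the vectors as rows of a 4×4 matrix and reduce to echelon form.
The reduction yields 2 nonzero rows, so the rank is 2.
Since rank 2 < 4, the set is linearly dependent.
Indeed 3b₁ + b₂ + 2b₃ = 0.

linearly dependent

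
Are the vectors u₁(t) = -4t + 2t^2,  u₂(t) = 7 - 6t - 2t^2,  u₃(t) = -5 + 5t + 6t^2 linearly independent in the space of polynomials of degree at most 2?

Write each element as a coordinate vector in ℝ³ using {1, t, t^2}.
Form the 3×3 matrix with these as columns; its determinant is 138.
A nonzero determinant means the columns are linearly independent.

linearly independent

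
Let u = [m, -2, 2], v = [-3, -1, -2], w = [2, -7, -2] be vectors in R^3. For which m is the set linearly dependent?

The vectors are dependent exactly when the determinant of the matrix with rows u, v, w vanishes.
Expanding, det = 66 - 12*m.
Setting this to zero gives m = 11/2.

m = 11/2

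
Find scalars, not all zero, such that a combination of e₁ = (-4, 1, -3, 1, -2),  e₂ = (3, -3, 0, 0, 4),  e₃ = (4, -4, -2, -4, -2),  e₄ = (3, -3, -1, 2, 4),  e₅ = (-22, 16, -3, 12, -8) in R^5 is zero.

2e₁ - 3e₂ - 2e₃ + e₄ - e₅ = 0

Set up α₁e₁ + … + α₅e₅ = 0 and solve the homogeneous system.
One solution (up to scaling) is (2, -3, -2, 1, -1).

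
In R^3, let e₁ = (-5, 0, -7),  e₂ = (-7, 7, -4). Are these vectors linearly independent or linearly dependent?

linearly independent

Row-reduce the matrix whose columns are e₁, e₂.
The reduction yields 2 nonzero rows, so the rank is 2.
Since rank = 2 (the number of vectors), the set is linearly independent.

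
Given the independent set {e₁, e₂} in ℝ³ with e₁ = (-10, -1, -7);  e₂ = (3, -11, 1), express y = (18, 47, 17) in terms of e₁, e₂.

y = -3e₁ - 4e₂

Set up the augmented matrix [e₁ | e₂ | y] and row-reduce.
The system has the unique solution (a₁, a₂) = (-3, -4).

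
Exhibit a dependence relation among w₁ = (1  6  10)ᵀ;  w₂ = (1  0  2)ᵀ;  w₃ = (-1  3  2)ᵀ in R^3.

w₁ - 3w₂ - 2w₃ = 0

Write the vectors as columns of a matrix and find a nonzero vector in its null space.
One solution (up to scaling) is (1, -3, -2).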